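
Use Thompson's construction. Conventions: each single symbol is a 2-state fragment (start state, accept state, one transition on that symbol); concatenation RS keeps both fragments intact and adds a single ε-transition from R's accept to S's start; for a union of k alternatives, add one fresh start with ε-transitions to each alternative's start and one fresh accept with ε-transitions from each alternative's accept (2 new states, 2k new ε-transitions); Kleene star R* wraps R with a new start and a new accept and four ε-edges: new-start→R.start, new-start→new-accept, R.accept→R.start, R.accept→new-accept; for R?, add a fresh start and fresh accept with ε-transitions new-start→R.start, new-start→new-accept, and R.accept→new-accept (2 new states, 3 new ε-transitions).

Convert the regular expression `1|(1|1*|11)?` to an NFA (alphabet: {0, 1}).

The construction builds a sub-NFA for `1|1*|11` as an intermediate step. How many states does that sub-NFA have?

12

Fragment for `1|1*|11`:
Each of the 4 symbol leaves contributes a 2-state fragment.
  1* → 4 states
  11 → 4 states
  1|1*|11 → 12 states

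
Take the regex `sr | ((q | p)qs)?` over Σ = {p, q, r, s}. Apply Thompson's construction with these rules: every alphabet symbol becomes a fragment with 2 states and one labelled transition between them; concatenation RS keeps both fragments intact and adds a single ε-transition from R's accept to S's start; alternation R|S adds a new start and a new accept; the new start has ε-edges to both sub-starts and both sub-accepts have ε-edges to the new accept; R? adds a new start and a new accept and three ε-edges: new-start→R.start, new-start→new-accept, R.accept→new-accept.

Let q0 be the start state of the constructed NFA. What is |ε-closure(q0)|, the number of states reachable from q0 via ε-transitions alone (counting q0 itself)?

Work bottom-up. For each fragment F, track |ε-closure(F.start)| and whether F's accept lies in that closure (i.e. whether F accepts ε). A single-symbol fragment has closure size 1 and does not accept ε.
  sr — same as the first factor's closure: |ε-closure| = 1
  q | p — |ε-closure| = 1 + 1 + 1 = 3 (the new accept is not ε-reachable since no branch accepts ε)
  (q | p)qs — |ε-closure| equals the left operand's closure size = 3 (its accept is not ε-reachable, so the closure stops there)
  ((q | p)qs)? — |ε-closure| = 1 (new start) + 3 (body) + 1 (new accept, via ε) = 5
  sr | ((q | p)qs)? — |ε-closure| = 1 (new start) + (1 + 5) + 1 (new accept, since some branch ε-reaches its own accept) = 8

8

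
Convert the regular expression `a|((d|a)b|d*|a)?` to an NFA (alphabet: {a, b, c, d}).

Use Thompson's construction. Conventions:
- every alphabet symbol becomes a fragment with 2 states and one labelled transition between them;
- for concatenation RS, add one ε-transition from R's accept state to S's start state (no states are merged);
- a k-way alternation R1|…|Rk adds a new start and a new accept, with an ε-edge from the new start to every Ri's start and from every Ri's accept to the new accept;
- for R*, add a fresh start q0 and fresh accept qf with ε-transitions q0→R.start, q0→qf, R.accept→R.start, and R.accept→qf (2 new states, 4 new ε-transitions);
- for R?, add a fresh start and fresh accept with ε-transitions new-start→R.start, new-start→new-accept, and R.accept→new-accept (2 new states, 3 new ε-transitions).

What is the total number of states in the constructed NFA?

22

Bottom-up over the parse tree:
Each of the 6 symbol leaves contributes a 2-state fragment.
  d|a — 6 states
  (d|a)b — 8 states
  d* — 4 states
  (d|a)b|d*|a — 16 states
  ((d|a)b|d*|a)? — 18 states
  a|((d|a)b|d*|a)? — 22 states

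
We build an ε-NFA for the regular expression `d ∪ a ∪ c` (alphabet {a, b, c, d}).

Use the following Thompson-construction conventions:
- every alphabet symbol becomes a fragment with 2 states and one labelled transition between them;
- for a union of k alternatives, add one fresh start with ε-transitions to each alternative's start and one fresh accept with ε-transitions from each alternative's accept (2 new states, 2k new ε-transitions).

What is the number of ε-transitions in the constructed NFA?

By structural recursion:
Each of the 3 symbol leaves contributes 0 ε-transitions.
  d ∪ a ∪ c = 6 ε-transitions

6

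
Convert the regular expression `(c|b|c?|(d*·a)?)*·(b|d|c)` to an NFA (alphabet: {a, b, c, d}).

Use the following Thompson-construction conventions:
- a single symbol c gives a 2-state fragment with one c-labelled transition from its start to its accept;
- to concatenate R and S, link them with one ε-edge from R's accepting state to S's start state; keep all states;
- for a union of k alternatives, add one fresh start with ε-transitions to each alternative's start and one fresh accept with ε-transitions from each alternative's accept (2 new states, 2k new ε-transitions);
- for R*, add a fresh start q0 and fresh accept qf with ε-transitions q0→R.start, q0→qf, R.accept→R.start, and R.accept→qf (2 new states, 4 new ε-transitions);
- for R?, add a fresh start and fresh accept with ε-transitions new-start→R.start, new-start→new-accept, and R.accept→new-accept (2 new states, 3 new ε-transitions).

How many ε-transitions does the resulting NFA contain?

By structural recursion:
Each of the 8 symbol leaves contributes 0 ε-transitions.
  c? = 3 ε-transitions
  d* = 4 ε-transitions
  d*·a = 5 ε-transitions
  (d*·a)? = 8 ε-transitions
  c|b|c?|(d*·a)? = 19 ε-transitions
  (c|b|c?|(d*·a)?)* = 23 ε-transitions
  b|d|c = 6 ε-transitions
  (c|b|c?|(d*·a)?)*·(b|d|c) = 30 ε-transitions

30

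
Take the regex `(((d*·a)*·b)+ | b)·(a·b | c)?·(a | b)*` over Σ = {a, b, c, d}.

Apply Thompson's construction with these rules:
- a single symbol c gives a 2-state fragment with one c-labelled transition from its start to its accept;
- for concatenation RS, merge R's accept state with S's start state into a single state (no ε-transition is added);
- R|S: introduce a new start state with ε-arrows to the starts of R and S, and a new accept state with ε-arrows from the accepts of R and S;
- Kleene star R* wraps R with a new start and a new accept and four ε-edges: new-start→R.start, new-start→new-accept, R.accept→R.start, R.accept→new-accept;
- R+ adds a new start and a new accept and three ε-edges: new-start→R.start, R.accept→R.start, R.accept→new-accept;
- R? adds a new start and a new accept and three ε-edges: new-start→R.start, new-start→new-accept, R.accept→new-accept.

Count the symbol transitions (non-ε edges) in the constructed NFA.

9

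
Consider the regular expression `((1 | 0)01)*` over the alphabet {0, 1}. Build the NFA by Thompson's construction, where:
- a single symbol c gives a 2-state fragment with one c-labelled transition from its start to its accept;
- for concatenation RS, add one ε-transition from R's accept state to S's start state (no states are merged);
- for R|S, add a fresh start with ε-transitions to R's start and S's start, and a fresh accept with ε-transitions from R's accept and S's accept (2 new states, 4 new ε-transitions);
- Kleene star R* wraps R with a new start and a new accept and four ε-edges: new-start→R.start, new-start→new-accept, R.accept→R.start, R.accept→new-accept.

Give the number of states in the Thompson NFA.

By structural recursion:
Each of the 4 symbol leaves contributes a 2-state fragment.
  1 | 0 — 6 states
  (1 | 0)01 — 10 states
  ((1 | 0)01)* — 12 states

12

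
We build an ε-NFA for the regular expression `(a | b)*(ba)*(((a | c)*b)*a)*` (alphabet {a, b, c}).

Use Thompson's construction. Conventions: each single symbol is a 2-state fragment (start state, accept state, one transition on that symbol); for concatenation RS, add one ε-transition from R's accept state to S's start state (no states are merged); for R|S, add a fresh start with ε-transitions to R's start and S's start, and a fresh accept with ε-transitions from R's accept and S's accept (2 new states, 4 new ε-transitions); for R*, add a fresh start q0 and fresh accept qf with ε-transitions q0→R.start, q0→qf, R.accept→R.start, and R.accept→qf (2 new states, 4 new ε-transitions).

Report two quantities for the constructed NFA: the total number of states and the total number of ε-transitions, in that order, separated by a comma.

30, 33

Recursing over subexpressions:
Each of the 8 symbol leaves contributes 2 states and 0 ε-transitions.
  a | b — 6 states, 4 ε-transitions
  (a | b)* — 8 states, 8 ε-transitions
  ba — 4 states, 1 ε-transition
  (ba)* — 6 states, 5 ε-transitions
  a | c — 6 states, 4 ε-transitions
  (a | c)* — 8 states, 8 ε-transitions
  (a | c)*b — 10 states, 9 ε-transitions
  ((a | c)*b)* — 12 states, 13 ε-transitions
  ((a | c)*b)*a — 14 states, 14 ε-transitions
  (((a | c)*b)*a)* — 16 states, 18 ε-transitions
  (a | b)*(ba)*(((a | c)*b)*a)* — 30 states, 33 ε-transitions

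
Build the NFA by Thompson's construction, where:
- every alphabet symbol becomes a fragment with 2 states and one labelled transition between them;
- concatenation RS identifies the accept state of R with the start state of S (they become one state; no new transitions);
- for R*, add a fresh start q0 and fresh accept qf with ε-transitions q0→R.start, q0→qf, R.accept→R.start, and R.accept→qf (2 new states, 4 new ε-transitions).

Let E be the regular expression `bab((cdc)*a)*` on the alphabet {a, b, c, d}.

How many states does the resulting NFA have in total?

Recursing over subexpressions:
Each of the 7 symbol leaves contributes a 2-state fragment.
  cdc : 4 states
  (cdc)* : 6 states
  (cdc)*a : 7 states
  ((cdc)*a)* : 9 states
  bab((cdc)*a)* : 12 states

12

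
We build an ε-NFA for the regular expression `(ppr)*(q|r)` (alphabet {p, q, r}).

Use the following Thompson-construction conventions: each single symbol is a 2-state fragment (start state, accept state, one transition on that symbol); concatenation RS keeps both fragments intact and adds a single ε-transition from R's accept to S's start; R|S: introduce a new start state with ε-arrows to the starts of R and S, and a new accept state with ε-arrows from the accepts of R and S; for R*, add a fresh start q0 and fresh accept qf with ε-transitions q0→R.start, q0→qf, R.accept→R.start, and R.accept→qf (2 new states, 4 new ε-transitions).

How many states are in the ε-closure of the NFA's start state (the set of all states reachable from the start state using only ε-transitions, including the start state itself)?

6

Work bottom-up. For each fragment F, track |ε-closure(F.start)| and whether F's accept lies in that closure (i.e. whether F accepts ε). A single-symbol fragment has closure size 1 and does not accept ε.
  ppr — same as the first factor's closure: |closure| = 1
  (ppr)* — the star's fresh start ε-reaches both the body's start and the fresh accept: |closure| = 2 + 1 = 3
  q|r — new start ε-reaches every alternative's start; none of them accept ε, so the new accept is not reached: |closure| = 1 + 1 + 1 = 3
  (ppr)*(q|r) — |closure| = 3 + 3 = 6 (closure spills across the concat boundary because the left factor accepts ε)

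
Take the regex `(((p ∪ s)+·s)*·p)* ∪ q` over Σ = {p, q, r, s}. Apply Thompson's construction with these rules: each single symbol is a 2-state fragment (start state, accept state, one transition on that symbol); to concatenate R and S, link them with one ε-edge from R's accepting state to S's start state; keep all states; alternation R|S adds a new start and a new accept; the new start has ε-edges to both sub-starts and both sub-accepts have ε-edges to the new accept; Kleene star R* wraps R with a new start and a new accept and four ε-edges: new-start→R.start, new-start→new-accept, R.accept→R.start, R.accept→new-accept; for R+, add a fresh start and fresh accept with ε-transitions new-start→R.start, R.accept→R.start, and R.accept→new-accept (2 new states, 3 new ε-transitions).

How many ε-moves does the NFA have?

Per subexpression:
Each of the 5 symbol leaves contributes 0 ε-transitions.
  p ∪ s = 4 ε-transitions
  (p ∪ s)+ = 7 ε-transitions
  (p ∪ s)+·s = 8 ε-transitions
  ((p ∪ s)+·s)* = 12 ε-transitions
  ((p ∪ s)+·s)*·p = 13 ε-transitions
  (((p ∪ s)+·s)*·p)* = 17 ε-transitions
  (((p ∪ s)+·s)*·p)* ∪ q = 21 ε-transitions

21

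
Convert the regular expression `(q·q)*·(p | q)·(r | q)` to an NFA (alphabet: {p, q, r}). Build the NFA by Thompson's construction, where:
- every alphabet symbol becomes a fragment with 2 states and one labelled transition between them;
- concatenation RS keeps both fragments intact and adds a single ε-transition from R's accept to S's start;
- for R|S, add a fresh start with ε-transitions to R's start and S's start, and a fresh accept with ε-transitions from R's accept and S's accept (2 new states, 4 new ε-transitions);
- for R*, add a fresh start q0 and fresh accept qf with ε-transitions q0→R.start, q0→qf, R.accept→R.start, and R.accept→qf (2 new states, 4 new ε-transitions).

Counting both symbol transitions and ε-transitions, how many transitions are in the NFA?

21

Building bottom-up:
Each of the 6 symbol leaves contributes 1 transition (1 symbol, 0 ε).
  q·q → 3 transitions (2 symbol, 1 ε)
  (q·q)* → 7 transitions (2 symbol, 5 ε)
  p | q → 6 transitions (2 symbol, 4 ε)
  r | q → 6 transitions (2 symbol, 4 ε)
  (q·q)*·(p | q)·(r | q) → 21 transitions (6 symbol, 15 ε)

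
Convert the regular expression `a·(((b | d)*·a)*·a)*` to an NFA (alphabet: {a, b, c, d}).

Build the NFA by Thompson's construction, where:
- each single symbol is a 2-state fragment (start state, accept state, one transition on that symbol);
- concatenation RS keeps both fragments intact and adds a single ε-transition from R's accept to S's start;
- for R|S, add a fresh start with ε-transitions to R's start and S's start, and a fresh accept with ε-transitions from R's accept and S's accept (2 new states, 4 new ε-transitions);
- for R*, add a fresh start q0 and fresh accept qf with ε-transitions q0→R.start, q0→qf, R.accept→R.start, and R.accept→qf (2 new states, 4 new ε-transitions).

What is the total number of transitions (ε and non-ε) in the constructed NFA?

24

Recursing over subexpressions:
Each of the 5 symbol leaves contributes 1 transition (1 symbol, 0 ε).
  b | d → 6 transitions (2 symbol, 4 ε)
  (b | d)* → 10 transitions (2 symbol, 8 ε)
  (b | d)*·a → 12 transitions (3 symbol, 9 ε)
  ((b | d)*·a)* → 16 transitions (3 symbol, 13 ε)
  ((b | d)*·a)*·a → 18 transitions (4 symbol, 14 ε)
  (((b | d)*·a)*·a)* → 22 transitions (4 symbol, 18 ε)
  a·(((b | d)*·a)*·a)* → 24 transitions (5 symbol, 19 ε)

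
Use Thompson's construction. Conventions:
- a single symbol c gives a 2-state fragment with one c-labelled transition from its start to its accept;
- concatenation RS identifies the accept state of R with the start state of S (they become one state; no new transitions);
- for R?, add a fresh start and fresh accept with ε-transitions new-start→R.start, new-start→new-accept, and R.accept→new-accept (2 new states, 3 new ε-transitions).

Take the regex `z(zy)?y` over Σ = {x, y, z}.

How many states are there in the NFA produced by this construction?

Recursing over subexpressions:
Each of the 4 symbol leaves contributes a 2-state fragment.
  zy — 3 states
  (zy)? — 5 states
  z(zy)?y — 7 states

7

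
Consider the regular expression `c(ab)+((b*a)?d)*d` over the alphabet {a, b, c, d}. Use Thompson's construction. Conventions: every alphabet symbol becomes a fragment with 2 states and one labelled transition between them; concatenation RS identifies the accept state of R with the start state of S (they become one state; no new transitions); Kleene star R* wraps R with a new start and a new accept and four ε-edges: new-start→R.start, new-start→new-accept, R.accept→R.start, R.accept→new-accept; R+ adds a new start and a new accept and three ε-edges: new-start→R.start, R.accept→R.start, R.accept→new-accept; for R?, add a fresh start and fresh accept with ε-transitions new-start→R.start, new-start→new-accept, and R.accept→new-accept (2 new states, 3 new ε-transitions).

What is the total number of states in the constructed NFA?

16

Per subexpression:
Each of the 7 symbol leaves contributes a 2-state fragment.
  ab : 3 states
  (ab)+ : 5 states
  b* : 4 states
  b*a : 5 states
  (b*a)? : 7 states
  (b*a)?d : 8 states
  ((b*a)?d)* : 10 states
  c(ab)+((b*a)?d)*d : 16 states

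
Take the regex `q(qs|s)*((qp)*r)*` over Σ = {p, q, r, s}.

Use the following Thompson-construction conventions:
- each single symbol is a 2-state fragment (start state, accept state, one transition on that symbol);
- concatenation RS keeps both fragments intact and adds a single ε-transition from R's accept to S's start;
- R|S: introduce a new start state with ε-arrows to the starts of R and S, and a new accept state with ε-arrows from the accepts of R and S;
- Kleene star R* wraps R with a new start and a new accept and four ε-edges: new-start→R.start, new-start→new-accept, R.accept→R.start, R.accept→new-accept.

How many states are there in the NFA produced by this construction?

Recursing over subexpressions:
Each of the 7 symbol leaves contributes a 2-state fragment.
  qs = 4 states
  qs|s = 8 states
  (qs|s)* = 10 states
  qp = 4 states
  (qp)* = 6 states
  (qp)*r = 8 states
  ((qp)*r)* = 10 states
  q(qs|s)*((qp)*r)* = 22 states

22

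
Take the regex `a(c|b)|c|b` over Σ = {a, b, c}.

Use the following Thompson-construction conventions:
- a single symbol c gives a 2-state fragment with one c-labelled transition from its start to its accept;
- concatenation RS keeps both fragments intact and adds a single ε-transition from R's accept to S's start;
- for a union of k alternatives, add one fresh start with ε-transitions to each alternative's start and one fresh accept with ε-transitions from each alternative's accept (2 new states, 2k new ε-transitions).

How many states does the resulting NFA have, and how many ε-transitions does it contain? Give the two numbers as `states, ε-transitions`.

14, 11

Recursing over subexpressions:
Each of the 5 symbol leaves contributes 2 states and 0 ε-transitions.
  c|b = 6 states, 4 ε-transitions
  a(c|b) = 8 states, 5 ε-transitions
  a(c|b)|c|b = 14 states, 11 ε-transitions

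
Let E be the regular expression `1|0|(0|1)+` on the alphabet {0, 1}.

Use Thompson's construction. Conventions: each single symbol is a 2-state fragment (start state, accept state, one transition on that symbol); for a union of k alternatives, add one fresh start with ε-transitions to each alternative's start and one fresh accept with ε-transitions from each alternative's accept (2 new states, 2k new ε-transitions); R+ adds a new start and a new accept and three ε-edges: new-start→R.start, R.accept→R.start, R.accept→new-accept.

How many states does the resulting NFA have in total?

14

Building bottom-up:
Each of the 4 symbol leaves contributes a 2-state fragment.
  0|1 → 6 states
  (0|1)+ → 8 states
  1|0|(0|1)+ → 14 states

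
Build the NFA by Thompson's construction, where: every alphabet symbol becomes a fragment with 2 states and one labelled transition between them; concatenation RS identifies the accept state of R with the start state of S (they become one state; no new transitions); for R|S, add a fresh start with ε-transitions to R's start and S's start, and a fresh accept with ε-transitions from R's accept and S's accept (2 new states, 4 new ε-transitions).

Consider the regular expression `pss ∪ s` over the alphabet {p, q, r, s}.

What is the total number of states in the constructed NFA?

8

Recursing over subexpressions:
Each of the 4 symbol leaves contributes a 2-state fragment.
  pss : 4 states
  pss ∪ s : 8 states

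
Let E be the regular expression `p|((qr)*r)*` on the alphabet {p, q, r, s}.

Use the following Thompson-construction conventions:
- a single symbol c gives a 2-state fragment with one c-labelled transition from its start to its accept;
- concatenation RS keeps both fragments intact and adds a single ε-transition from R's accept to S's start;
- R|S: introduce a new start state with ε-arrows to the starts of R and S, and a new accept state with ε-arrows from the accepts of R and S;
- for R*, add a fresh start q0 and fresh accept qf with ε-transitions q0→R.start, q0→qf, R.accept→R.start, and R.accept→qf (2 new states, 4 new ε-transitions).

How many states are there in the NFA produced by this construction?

14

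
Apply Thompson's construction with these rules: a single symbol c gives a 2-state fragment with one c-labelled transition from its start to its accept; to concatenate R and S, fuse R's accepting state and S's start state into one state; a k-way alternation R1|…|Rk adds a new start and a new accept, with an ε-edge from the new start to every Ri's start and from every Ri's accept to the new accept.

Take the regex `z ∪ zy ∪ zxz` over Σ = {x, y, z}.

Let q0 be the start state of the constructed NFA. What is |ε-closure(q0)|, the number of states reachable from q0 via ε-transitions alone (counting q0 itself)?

Work bottom-up. For each fragment F, track |ε-closure(F.start)| and whether F's accept lies in that closure (i.e. whether F accepts ε). A single-symbol fragment has closure size 1 and does not accept ε.
  zy — same as the first factor's closure: |ε-closure| = 1
  zxz — |ε-closure| equals the left operand's closure size = 1 (its accept is not ε-reachable, so the closure stops there)
  z ∪ zy ∪ zxz — new start ε-reaches every alternative's start; none of them accept ε, so the new accept is not reached: |ε-closure| = 1 + 1 + 1 + 1 = 4

4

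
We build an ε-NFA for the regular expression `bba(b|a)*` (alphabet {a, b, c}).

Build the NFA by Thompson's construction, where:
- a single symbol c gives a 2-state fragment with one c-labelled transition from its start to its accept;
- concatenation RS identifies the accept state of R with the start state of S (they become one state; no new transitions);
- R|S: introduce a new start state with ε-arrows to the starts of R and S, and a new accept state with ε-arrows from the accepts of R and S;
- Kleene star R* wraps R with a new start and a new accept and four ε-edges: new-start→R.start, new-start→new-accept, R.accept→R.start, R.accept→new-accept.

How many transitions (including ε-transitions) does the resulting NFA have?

13

Bottom-up over the parse tree:
Each of the 5 symbol leaves contributes 1 transition (1 symbol, 0 ε).
  b|a — 6 transitions (2 symbol, 4 ε)
  (b|a)* — 10 transitions (2 symbol, 8 ε)
  bba(b|a)* — 13 transitions (5 symbol, 8 ε)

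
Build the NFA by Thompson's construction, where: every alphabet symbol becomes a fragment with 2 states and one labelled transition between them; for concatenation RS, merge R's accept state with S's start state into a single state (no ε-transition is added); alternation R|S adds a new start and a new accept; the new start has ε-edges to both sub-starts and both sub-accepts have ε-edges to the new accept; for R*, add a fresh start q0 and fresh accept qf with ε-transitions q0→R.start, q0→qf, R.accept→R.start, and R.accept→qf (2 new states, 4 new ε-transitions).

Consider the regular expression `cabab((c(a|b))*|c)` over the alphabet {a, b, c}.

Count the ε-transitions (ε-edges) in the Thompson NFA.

Recursing over subexpressions:
Each of the 9 symbol leaves contributes 0 ε-transitions.
  a|b → 4 ε-transitions
  c(a|b) → 4 ε-transitions
  (c(a|b))* → 8 ε-transitions
  (c(a|b))*|c → 12 ε-transitions
  cabab((c(a|b))*|c) → 12 ε-transitions

12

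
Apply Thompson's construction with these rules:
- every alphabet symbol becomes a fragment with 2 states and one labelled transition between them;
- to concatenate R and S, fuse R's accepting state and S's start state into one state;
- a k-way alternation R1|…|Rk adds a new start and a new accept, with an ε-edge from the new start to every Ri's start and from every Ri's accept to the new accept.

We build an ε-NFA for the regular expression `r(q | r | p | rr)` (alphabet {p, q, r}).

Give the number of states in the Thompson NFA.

12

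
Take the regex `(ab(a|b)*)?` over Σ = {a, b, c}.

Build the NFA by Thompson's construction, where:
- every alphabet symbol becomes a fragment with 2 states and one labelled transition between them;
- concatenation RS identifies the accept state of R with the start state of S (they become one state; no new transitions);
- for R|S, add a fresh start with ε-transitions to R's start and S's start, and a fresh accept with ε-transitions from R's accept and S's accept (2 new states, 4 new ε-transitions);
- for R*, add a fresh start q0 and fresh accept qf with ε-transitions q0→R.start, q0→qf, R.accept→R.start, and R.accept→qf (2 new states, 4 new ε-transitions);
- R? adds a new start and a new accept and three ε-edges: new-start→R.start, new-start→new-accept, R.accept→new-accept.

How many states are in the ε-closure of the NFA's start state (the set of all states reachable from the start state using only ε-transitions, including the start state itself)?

3

Work bottom-up. For each fragment F, track |ε-closure(F.start)| and whether F's accept lies in that closure (i.e. whether F accepts ε). A single-symbol fragment has closure size 1 and does not accept ε.
  a|b : new start ε-reaches every alternative's start; none of them accept ε, so the new accept is not reached: C = 1 + 1 + 1 = 3
  (a|b)* : the star's fresh start ε-reaches both the body's start and the fresh accept: C = 2 + 3 = 5
  ab(a|b)* : C equals the left operand's closure size = 1 (its accept is not ε-reachable, so the closure stops there)
  (ab(a|b)*)? : new start has ε-edges to the inner start and to the new accept, so C = 2 + 1 = 3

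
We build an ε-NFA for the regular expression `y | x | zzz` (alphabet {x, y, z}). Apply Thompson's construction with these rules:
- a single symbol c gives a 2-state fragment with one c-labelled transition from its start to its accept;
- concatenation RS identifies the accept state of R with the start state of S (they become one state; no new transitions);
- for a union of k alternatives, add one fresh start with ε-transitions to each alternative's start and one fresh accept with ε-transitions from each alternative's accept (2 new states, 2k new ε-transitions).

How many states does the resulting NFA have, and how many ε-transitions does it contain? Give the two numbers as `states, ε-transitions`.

Per subexpression:
Each of the 5 symbol leaves contributes 2 states and 0 ε-transitions.
  zzz — 4 states, 0 ε-transitions
  y | x | zzz — 10 states, 6 ε-transitions

10, 6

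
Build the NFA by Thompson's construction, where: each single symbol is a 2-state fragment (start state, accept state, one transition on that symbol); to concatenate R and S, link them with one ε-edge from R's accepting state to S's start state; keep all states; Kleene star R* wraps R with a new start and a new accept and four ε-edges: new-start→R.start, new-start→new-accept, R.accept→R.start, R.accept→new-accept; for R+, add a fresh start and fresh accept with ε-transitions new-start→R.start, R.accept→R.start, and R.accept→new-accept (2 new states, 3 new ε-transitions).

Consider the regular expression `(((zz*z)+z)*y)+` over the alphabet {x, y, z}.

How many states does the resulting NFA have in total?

18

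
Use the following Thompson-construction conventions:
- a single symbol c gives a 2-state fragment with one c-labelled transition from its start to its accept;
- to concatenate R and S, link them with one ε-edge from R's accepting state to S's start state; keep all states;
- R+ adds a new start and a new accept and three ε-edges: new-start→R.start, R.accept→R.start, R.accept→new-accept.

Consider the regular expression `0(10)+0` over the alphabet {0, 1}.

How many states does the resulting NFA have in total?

Recursing over subexpressions:
Each of the 4 symbol leaves contributes a 2-state fragment.
  10 — 4 states
  (10)+ — 6 states
  0(10)+0 — 10 states

10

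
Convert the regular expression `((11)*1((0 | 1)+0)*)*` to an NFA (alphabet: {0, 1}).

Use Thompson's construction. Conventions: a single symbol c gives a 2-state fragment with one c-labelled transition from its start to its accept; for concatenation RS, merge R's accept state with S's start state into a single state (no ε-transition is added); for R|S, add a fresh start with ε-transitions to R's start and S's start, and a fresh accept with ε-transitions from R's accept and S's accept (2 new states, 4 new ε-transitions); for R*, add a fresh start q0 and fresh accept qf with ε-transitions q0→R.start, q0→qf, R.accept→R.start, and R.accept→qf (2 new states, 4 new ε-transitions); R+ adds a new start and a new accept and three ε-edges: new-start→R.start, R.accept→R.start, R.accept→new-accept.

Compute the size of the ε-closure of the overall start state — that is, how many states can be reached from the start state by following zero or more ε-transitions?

Let C(F) = |ε-closure(F.start)| within fragment F, and note whether F accepts ε. Symbol fragments have C = 1 and do not accept ε. Then:
  11 → same as the first factor's closure: C = 1
  (11)* → the star's fresh start ε-reaches both the body's start and the fresh accept: C = 2 + 1 = 3
  0 | 1 → C = 1 + 1 + 1 = 3 (the new accept is not ε-reachable since no branch accepts ε)
  (0 | 1)+ → new start ε-reaches only the body's start; the new accept needs a symbol first: C = 1 + 3 = 4
  (0 | 1)+0 → C equals the left operand's closure size = 4 (its accept is not ε-reachable, so the closure stops there)
  ((0 | 1)+0)* → C = 1 (new start) + 4 (body) + 1 (new accept) = 6
  (11)*1((0 | 1)+0)* → C = 3 + (1−1) = 3 (closure spills across the concat boundary because the left factor accepts ε)
  ((11)*1((0 | 1)+0)*)* → C = 1 (new start) + 3 (body) + 1 (new accept) = 5

5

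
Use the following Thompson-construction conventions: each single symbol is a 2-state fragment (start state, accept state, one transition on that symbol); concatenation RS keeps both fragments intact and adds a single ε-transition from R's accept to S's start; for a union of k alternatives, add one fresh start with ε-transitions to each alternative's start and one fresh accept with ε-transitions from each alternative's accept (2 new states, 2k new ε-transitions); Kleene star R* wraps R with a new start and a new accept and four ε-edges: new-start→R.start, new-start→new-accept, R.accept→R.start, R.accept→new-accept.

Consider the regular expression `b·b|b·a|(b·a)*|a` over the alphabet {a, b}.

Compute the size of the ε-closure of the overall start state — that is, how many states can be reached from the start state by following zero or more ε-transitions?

Let C(F) = |ε-closure(F.start)| within fragment F, and note whether F accepts ε. Symbol fragments have C = 1 and do not accept ε. Then:
  b·b — |closure| equals the left operand's closure size = 1 (its accept is not ε-reachable, so the closure stops there)
  b·a — |closure| equals the left operand's closure size = 1 (its accept is not ε-reachable, so the closure stops there)
  b·a — same as the first factor's closure: |closure| = 1
  (b·a)* — new start has ε-edges to the inner start and to the new accept, so |closure| = 2 + 1 = 3
  b·b|b·a|(b·a)*|a — new start ε-reaches every alternative's start; at least one alternative accepts ε, so the union's new accept is reached too: |closure| = 1 + 1 + 1 + 3 + 1 + 1 = 8

8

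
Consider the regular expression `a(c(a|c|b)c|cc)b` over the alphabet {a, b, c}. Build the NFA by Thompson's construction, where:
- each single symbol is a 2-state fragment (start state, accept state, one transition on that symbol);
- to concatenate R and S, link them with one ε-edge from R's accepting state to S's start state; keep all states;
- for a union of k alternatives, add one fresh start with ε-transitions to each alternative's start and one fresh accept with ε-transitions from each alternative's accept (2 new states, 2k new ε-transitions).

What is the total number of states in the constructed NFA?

22

Per subexpression:
Each of the 9 symbol leaves contributes a 2-state fragment.
  a|c|b — 8 states
  c(a|c|b)c — 12 states
  cc — 4 states
  c(a|c|b)c|cc — 18 states
  a(c(a|c|b)c|cc)b — 22 states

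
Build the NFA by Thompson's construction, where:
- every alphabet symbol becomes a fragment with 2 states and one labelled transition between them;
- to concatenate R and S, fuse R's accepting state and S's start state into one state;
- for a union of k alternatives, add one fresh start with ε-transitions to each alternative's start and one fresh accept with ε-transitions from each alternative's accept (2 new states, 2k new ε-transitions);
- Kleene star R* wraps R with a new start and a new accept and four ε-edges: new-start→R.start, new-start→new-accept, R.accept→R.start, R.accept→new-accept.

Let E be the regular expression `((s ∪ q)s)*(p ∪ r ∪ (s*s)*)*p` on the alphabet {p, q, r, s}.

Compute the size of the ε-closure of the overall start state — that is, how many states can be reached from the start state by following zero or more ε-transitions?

Compute the ε-closure size of each fragment's start state recursively; a symbol fragment's start has no outgoing ε-edge, so its closure is just itself (size 1).
  s ∪ q → |closure| = 1 + 1 + 1 = 3 (the new accept is not ε-reachable since no branch accepts ε)
  (s ∪ q)s → same as the first factor's closure: |closure| = 3
  ((s ∪ q)s)* → new start has ε-edges to the inner start and to the new accept, so |closure| = 2 + 3 = 5
  s* → new start has ε-edges to the inner start and to the new accept, so |closure| = 2 + 1 = 3
  s*s → the left operand accepts ε, so the closure extends into the next operand (the shared merged state is already counted); |closure| = 3 + (1−1) = 3
  (s*s)* → new start has ε-edges to the inner start and to the new accept, so |closure| = 2 + 3 = 5
  p ∪ r ∪ (s*s)* → new start ε-reaches every alternative's start; at least one alternative accepts ε, so the union's new accept is reached too: |closure| = 1 + 1 + 1 + 5 + 1 = 9
  (p ∪ r ∪ (s*s)*)* → new start has ε-edges to the inner start and to the new accept, so |closure| = 2 + 9 = 11
  ((s ∪ q)s)*(p ∪ r ∪ (s*s)*)*p → the left operand accepts ε, so the closure extends into the next operand (the shared merged state is already counted); |closure| = 5 + (11−1) + (1−1) = 15

15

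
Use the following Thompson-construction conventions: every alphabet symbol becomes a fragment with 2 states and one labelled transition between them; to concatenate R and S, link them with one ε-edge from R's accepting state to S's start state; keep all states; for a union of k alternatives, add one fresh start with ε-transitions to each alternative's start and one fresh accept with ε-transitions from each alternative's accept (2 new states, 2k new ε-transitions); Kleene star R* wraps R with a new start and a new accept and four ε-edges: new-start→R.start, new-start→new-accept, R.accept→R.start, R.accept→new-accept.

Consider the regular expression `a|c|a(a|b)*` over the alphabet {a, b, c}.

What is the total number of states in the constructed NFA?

16

Recursing over subexpressions:
Each of the 5 symbol leaves contributes a 2-state fragment.
  a|b : 6 states
  (a|b)* : 8 states
  a(a|b)* : 10 states
  a|c|a(a|b)* : 16 states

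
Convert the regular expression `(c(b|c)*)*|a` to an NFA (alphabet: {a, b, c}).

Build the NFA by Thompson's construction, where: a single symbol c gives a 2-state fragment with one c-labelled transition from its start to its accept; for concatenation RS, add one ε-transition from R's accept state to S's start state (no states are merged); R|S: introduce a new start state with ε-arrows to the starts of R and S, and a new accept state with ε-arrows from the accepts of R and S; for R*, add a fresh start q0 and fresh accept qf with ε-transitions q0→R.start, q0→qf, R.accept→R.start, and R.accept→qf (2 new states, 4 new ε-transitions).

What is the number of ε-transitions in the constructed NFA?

17

Building bottom-up:
Each of the 4 symbol leaves contributes 0 ε-transitions.
  b|c — 4 ε-transitions
  (b|c)* — 8 ε-transitions
  c(b|c)* — 9 ε-transitions
  (c(b|c)*)* — 13 ε-transitions
  (c(b|c)*)*|a — 17 ε-transitions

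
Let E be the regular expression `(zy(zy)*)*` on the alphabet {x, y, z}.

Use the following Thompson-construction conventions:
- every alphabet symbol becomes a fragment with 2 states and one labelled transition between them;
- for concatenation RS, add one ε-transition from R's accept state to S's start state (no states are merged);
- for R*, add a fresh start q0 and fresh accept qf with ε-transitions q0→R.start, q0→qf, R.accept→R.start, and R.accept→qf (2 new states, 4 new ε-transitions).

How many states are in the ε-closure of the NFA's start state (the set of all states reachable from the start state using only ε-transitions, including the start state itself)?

Compute the ε-closure size of each fragment's start state recursively; a symbol fragment's start has no outgoing ε-edge, so its closure is just itself (size 1).
  zy : same as the first factor's closure: |closure| = 1
  (zy)* : the star's fresh start ε-reaches both the body's start and the fresh accept: |closure| = 2 + 1 = 3
  zy(zy)* : same as the first factor's closure: |closure| = 1
  (zy(zy)*)* : the star's fresh start ε-reaches both the body's start and the fresh accept: |closure| = 2 + 1 = 3

3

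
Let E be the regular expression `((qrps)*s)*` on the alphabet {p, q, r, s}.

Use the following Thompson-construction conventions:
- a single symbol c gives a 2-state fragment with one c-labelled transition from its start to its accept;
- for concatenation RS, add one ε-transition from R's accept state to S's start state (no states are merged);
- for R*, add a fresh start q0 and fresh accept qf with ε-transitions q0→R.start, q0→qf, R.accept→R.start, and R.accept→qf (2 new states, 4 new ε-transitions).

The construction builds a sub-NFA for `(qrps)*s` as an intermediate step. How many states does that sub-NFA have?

12

Fragment for `(qrps)*s`:
Each of the 5 symbol leaves contributes a 2-state fragment.
  qrps : 8 states
  (qrps)* : 10 states
  (qrps)*s : 12 states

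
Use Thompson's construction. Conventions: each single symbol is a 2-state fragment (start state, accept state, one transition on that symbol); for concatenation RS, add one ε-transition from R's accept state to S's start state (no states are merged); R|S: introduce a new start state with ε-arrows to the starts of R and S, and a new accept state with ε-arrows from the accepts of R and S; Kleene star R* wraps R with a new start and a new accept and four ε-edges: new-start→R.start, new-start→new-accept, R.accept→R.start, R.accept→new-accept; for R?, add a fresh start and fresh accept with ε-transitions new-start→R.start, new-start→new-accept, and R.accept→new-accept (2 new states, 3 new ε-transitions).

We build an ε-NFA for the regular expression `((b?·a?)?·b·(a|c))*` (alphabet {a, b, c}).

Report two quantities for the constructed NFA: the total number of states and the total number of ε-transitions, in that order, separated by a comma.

20, 20

Bottom-up over the parse tree:
Each of the 5 symbol leaves contributes 2 states and 0 ε-transitions.
  b? : 4 states, 3 ε-transitions
  a? : 4 states, 3 ε-transitions
  b?·a? : 8 states, 7 ε-transitions
  (b?·a?)? : 10 states, 10 ε-transitions
  a|c : 6 states, 4 ε-transitions
  (b?·a?)?·b·(a|c) : 18 states, 16 ε-transitions
  ((b?·a?)?·b·(a|c))* : 20 states, 20 ε-transitions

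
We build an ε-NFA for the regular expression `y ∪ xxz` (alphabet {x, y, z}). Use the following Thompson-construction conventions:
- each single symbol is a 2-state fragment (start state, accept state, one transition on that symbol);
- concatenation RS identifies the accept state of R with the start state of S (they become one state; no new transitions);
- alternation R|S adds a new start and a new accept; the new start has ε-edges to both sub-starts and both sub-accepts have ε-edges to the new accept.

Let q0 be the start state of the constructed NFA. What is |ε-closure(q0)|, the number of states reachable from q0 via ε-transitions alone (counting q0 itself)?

Let C(F) = |ε-closure(F.start)| within fragment F, and note whether F accepts ε. Symbol fragments have C = 1 and do not accept ε. Then:
  xxz : same as the first factor's closure: |ε-closure| = 1
  y ∪ xxz : |ε-closure| = 1 + 1 + 1 = 3 (the new accept is not ε-reachable since no branch accepts ε)

3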